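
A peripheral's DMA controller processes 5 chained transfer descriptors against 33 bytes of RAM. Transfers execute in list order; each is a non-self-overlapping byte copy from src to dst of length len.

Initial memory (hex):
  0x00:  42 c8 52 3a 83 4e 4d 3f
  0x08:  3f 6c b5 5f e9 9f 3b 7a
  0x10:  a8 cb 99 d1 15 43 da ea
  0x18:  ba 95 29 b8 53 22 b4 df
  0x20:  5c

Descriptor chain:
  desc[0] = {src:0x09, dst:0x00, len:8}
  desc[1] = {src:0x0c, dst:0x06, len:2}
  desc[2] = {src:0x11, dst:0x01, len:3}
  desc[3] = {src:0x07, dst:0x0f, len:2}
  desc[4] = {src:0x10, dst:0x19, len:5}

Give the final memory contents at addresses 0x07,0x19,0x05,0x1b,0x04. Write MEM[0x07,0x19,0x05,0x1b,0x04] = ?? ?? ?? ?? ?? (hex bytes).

[0] 0x09->0x00 len=8 : 6c b5 5f e9 9f 3b 7a a8
[1] 0x0c->0x06 len=2 : e9 9f
[2] 0x11->0x01 len=3 : cb 99 d1
[3] 0x07->0x0f len=2 : 9f 3f
[4] 0x10->0x19 len=5 : 3f cb 99 d1 15
query mem[0x07]=0x9f, mem[0x19]=0x3f, mem[0x05]=0x3b, mem[0x1b]=0x99, mem[0x04]=0x9f

MEM[0x07,0x19,0x05,0x1b,0x04] = 9f 3f 3b 99 9f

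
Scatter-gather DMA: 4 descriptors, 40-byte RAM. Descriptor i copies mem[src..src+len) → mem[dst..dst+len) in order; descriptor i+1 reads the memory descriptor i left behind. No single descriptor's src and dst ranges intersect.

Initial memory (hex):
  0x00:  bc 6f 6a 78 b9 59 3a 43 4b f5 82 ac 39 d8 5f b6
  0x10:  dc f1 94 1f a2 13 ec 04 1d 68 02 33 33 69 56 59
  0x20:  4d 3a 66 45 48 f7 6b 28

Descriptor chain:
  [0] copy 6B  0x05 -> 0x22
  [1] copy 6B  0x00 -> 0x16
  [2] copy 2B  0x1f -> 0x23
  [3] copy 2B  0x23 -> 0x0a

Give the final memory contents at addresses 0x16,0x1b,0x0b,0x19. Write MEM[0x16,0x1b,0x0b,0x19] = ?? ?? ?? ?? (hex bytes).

D0: mem[0x22..0x27] <- [59 3a 43 4b f5 82]
D1: mem[0x16..0x1b] <- [bc 6f 6a 78 b9 59]
D2: mem[0x23..0x24] <- [59 4d]
D3: mem[0x0a..0x0b] <- [59 4d]
query mem[0x16]=0xbc, mem[0x1b]=0x59, mem[0x0b]=0x4d, mem[0x19]=0x78

MEM[0x16,0x1b,0x0b,0x19] = bc 59 4d 78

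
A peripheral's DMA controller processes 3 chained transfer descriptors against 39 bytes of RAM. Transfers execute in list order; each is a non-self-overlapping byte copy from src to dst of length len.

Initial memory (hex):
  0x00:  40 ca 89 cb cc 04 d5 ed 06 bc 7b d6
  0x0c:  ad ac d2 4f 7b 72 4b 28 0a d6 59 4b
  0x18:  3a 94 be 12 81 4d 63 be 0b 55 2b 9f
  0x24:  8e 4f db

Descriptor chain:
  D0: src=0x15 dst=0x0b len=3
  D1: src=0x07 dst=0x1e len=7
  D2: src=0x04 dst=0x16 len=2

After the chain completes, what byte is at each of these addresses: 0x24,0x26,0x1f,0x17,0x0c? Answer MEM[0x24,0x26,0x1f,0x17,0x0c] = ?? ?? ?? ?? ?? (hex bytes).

MEM[0x24,0x26,0x1f,0x17,0x0c] = 4b db 06 04 59

#0 dst[0x0b+3] := {0xd6,0x59,0x4b}
#1 dst[0x1e+7] := {0xed,0x06,0xbc,0x7b,0xd6,0x59,0x4b}
#2 dst[0x16+2] := {0xcc,0x04}
query mem[0x24]=0x4b, mem[0x26]=0xdb, mem[0x1f]=0x06, mem[0x17]=0x04, mem[0x0c]=0x59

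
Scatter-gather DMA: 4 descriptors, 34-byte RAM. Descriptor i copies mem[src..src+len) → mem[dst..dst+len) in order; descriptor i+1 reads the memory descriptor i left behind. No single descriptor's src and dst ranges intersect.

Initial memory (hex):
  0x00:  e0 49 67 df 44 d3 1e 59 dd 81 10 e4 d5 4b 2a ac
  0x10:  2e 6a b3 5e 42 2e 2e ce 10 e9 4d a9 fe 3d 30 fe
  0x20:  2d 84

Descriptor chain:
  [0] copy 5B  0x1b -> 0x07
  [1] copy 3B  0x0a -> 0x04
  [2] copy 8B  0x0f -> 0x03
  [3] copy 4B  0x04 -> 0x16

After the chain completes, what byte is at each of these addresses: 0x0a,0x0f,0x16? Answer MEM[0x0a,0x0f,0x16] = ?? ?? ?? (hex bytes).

#0 dst[0x07+5] := {0xa9,0xfe,0x3d,0x30,0xfe}
#1 dst[0x04+3] := {0x30,0xfe,0xd5}
#2 dst[0x03+8] := {0xac,0x2e,0x6a,0xb3,0x5e,0x42,0x2e,0x2e}
#3 dst[0x16+4] := {0x2e,0x6a,0xb3,0x5e}
query mem[0x0a]=0x2e, mem[0x0f]=0xac, mem[0x16]=0x2e

MEM[0x0a,0x0f,0x16] = 2e ac 2e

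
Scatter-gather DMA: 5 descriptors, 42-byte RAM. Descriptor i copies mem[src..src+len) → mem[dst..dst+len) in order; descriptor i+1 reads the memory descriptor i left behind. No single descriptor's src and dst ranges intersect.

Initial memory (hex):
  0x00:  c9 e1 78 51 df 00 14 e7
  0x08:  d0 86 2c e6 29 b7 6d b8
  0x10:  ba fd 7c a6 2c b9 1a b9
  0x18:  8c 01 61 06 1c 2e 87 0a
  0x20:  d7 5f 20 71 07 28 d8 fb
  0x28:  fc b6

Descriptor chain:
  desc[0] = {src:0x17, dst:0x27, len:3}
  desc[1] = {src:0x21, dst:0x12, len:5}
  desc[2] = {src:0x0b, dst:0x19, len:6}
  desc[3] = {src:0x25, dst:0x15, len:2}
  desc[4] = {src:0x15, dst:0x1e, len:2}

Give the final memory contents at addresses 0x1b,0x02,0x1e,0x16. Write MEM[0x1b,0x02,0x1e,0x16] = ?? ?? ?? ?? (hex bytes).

MEM[0x1b,0x02,0x1e,0x16] = b7 78 28 d8

D0: mem[0x27..0x29] <- [b9 8c 01]
D1: mem[0x12..0x16] <- [5f 20 71 07 28]
D2: mem[0x19..0x1e] <- [e6 29 b7 6d b8 ba]
D3: mem[0x15..0x16] <- [28 d8]
D4: mem[0x1e..0x1f] <- [28 d8]
query mem[0x1b]=0xb7, mem[0x02]=0x78, mem[0x1e]=0x28, mem[0x16]=0xd8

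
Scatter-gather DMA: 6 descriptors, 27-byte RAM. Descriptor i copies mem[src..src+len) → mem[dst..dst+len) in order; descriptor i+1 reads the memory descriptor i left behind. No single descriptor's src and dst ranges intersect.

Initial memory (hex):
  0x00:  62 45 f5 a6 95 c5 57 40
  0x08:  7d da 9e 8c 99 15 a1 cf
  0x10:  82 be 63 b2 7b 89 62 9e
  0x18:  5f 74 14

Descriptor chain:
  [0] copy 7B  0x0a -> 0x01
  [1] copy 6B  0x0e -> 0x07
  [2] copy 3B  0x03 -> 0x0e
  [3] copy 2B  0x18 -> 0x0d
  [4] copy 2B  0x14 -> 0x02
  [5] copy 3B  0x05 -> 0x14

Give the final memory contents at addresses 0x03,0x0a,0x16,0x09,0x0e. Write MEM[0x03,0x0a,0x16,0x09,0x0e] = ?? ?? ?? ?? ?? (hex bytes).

MEM[0x03,0x0a,0x16,0x09,0x0e] = 89 be a1 82 74

[0] 0x0a->0x01 len=7 : 9e 8c 99 15 a1 cf 82
[1] 0x0e->0x07 len=6 : a1 cf 82 be 63 b2
[2] 0x03->0x0e len=3 : 99 15 a1
[3] 0x18->0x0d len=2 : 5f 74
[4] 0x14->0x02 len=2 : 7b 89
[5] 0x05->0x14 len=3 : a1 cf a1
query mem[0x03]=0x89, mem[0x0a]=0xbe, mem[0x16]=0xa1, mem[0x09]=0x82, mem[0x0e]=0x74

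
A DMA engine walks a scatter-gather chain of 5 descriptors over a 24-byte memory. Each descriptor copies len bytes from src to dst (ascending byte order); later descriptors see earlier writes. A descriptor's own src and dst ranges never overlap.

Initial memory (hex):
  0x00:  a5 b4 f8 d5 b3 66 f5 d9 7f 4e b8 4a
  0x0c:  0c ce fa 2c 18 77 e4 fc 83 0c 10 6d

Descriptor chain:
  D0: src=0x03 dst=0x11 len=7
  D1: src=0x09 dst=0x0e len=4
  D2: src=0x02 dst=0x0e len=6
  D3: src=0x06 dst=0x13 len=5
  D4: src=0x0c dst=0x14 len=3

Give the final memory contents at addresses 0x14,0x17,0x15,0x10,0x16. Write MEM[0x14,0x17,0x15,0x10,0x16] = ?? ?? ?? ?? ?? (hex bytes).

MEM[0x14,0x17,0x15,0x10,0x16] = 0c b8 ce b3 f8

#0 dst[0x11+7] := {0xd5,0xb3,0x66,0xf5,0xd9,0x7f,0x4e}
#1 dst[0x0e+4] := {0x4e,0xb8,0x4a,0x0c}
#2 dst[0x0e+6] := {0xf8,0xd5,0xb3,0x66,0xf5,0xd9}
#3 dst[0x13+5] := {0xf5,0xd9,0x7f,0x4e,0xb8}
#4 dst[0x14+3] := {0x0c,0xce,0xf8}
query mem[0x14]=0x0c, mem[0x17]=0xb8, mem[0x15]=0xce, mem[0x10]=0xb3, mem[0x16]=0xf8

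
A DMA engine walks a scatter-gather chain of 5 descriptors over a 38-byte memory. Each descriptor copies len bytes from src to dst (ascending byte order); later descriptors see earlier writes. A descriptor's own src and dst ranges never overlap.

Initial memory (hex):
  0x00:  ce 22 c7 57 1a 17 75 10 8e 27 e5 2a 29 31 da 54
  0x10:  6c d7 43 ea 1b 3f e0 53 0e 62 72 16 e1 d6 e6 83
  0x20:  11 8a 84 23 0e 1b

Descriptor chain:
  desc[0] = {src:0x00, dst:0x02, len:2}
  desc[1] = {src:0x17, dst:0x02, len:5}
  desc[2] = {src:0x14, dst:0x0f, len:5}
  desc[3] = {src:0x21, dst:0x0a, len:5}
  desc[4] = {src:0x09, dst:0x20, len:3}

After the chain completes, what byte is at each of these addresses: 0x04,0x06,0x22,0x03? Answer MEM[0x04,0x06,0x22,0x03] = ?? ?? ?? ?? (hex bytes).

  after D0: wrote 2B at 0x02 = ce22
  after D1: wrote 5B at 0x02 = 530e627216
  after D2: wrote 5B at 0x0f = 1b3fe0530e
  after D3: wrote 5B at 0x0a = 8a84230e1b
  after D4: wrote 3B at 0x20 = 278a84
query mem[0x04]=0x62, mem[0x06]=0x16, mem[0x22]=0x84, mem[0x03]=0x0e

MEM[0x04,0x06,0x22,0x03] = 62 16 84 0e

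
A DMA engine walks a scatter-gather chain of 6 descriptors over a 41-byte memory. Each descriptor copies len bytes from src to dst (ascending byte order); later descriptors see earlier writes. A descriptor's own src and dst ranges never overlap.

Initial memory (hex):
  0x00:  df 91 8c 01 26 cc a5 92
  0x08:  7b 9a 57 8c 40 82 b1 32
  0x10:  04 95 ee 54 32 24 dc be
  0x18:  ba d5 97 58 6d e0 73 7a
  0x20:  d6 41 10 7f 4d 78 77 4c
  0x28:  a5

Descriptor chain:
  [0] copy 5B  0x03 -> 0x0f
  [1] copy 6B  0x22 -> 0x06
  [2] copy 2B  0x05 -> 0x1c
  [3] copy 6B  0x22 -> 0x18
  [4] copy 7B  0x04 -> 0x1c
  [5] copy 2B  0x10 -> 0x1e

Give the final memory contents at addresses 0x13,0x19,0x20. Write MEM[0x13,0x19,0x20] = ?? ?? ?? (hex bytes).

MEM[0x13,0x19,0x20] = 92 7f 4d

  after D0: wrote 5B at 0x0f = 0126cca592
  after D1: wrote 6B at 0x06 = 107f4d78774c
  after D2: wrote 2B at 0x1c = cc10
  after D3: wrote 6B at 0x18 = 107f4d78774c
  after D4: wrote 7B at 0x1c = 26cc107f4d7877
  after D5: wrote 2B at 0x1e = 26cc
query mem[0x13]=0x92, mem[0x19]=0x7f, mem[0x20]=0x4d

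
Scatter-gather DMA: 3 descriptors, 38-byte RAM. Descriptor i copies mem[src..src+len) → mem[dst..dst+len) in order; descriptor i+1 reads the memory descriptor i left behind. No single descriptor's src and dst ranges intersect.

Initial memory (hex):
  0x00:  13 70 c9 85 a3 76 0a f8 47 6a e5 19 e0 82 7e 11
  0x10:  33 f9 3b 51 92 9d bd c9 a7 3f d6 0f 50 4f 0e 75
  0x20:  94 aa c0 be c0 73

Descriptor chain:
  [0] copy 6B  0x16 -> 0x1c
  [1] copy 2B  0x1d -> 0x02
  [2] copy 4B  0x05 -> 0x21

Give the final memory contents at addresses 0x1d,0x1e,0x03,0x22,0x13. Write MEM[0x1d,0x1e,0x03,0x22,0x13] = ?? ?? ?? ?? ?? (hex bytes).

MEM[0x1d,0x1e,0x03,0x22,0x13] = c9 a7 a7 0a 51

[0] 0x16->0x1c len=6 : bd c9 a7 3f d6 0f
[1] 0x1d->0x02 len=2 : c9 a7
[2] 0x05->0x21 len=4 : 76 0a f8 47
query mem[0x1d]=0xc9, mem[0x1e]=0xa7, mem[0x03]=0xa7, mem[0x22]=0x0a, mem[0x13]=0x51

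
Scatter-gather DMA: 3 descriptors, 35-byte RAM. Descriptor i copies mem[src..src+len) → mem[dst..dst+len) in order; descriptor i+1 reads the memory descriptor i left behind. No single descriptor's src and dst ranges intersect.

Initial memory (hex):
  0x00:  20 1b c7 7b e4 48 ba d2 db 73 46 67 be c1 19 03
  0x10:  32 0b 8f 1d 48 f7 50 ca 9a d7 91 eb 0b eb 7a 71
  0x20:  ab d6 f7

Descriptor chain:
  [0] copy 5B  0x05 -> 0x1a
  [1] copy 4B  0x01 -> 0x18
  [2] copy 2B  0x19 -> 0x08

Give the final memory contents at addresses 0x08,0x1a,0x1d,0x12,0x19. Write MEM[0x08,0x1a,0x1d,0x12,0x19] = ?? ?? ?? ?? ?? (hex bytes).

  after D0: wrote 5B at 0x1a = 48bad2db73
  after D1: wrote 4B at 0x18 = 1bc77be4
  after D2: wrote 2B at 0x08 = c77b
query mem[0x08]=0xc7, mem[0x1a]=0x7b, mem[0x1d]=0xdb, mem[0x12]=0x8f, mem[0x19]=0xc7

MEM[0x08,0x1a,0x1d,0x12,0x19] = c7 7b db 8f c7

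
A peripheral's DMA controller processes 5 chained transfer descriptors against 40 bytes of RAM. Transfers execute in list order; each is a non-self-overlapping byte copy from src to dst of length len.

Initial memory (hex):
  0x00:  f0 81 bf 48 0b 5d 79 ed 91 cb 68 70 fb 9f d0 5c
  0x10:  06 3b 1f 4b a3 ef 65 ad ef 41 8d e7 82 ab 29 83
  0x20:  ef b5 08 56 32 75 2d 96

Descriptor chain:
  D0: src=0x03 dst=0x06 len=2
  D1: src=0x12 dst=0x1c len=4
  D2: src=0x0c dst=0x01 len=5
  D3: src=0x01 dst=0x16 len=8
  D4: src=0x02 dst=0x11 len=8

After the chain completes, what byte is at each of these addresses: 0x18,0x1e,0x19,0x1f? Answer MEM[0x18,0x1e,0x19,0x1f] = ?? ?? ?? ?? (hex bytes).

MEM[0x18,0x1e,0x19,0x1f] = cb a3 5c ef

#0 dst[0x06+2] := {0x48,0x0b}
#1 dst[0x1c+4] := {0x1f,0x4b,0xa3,0xef}
#2 dst[0x01+5] := {0xfb,0x9f,0xd0,0x5c,0x06}
#3 dst[0x16+8] := {0xfb,0x9f,0xd0,0x5c,0x06,0x48,0x0b,0x91}
#4 dst[0x11+8] := {0x9f,0xd0,0x5c,0x06,0x48,0x0b,0x91,0xcb}
query mem[0x18]=0xcb, mem[0x1e]=0xa3, mem[0x19]=0x5c, mem[0x1f]=0xef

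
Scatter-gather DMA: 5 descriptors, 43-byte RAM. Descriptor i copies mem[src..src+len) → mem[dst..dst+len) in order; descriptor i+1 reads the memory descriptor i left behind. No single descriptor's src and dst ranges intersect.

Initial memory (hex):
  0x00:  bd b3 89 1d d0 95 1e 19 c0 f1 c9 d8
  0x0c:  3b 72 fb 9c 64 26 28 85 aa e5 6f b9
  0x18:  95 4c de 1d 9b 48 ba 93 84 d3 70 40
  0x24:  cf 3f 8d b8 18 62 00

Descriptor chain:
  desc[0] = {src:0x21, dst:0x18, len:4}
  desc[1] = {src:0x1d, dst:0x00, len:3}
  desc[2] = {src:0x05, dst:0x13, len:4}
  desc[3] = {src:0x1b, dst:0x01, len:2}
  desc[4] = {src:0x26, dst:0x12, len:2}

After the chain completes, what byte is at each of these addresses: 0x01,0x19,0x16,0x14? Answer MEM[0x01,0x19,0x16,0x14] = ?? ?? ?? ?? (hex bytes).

D0: mem[0x18..0x1b] <- [d3 70 40 cf]
D1: mem[0x00..0x02] <- [48 ba 93]
D2: mem[0x13..0x16] <- [95 1e 19 c0]
D3: mem[0x01..0x02] <- [cf 9b]
D4: mem[0x12..0x13] <- [8d b8]
query mem[0x01]=0xcf, mem[0x19]=0x70, mem[0x16]=0xc0, mem[0x14]=0x1e

MEM[0x01,0x19,0x16,0x14] = cf 70 c0 1e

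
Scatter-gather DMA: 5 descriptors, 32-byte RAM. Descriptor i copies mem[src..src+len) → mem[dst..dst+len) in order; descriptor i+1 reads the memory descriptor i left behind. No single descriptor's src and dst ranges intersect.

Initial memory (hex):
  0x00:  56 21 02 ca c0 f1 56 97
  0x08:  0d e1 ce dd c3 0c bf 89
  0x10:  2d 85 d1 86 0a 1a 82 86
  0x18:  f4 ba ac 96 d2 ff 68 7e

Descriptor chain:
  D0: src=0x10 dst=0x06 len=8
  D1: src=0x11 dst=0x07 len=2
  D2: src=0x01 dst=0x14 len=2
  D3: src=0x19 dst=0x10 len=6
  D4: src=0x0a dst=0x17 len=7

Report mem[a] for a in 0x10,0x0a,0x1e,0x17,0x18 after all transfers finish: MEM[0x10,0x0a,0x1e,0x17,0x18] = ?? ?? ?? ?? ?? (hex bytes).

  after D0: wrote 8B at 0x06 = 2d85d1860a1a8286
  after D1: wrote 2B at 0x07 = 85d1
  after D2: wrote 2B at 0x14 = 2102
  after D3: wrote 6B at 0x10 = baac96d2ff68
  after D4: wrote 7B at 0x17 = 0a1a8286bf89ba
query mem[0x10]=0xba, mem[0x0a]=0x0a, mem[0x1e]=0x68, mem[0x17]=0x0a, mem[0x18]=0x1a

MEM[0x10,0x0a,0x1e,0x17,0x18] = ba 0a 68 0a 1a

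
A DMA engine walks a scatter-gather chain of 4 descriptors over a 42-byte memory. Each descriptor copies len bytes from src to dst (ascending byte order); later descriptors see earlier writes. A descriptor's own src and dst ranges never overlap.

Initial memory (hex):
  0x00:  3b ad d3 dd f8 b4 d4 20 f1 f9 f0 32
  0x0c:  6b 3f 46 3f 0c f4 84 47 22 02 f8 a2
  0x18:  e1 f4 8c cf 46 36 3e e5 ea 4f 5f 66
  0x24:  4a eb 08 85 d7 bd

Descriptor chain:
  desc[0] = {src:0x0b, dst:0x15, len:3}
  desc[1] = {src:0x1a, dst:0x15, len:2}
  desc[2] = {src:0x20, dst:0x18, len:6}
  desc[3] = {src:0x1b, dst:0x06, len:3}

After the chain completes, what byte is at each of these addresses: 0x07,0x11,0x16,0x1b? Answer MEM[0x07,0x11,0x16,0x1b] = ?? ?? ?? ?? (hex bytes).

[0] 0x0b->0x15 len=3 : 32 6b 3f
[1] 0x1a->0x15 len=2 : 8c cf
[2] 0x20->0x18 len=6 : ea 4f 5f 66 4a eb
[3] 0x1b->0x06 len=3 : 66 4a eb
query mem[0x07]=0x4a, mem[0x11]=0xf4, mem[0x16]=0xcf, mem[0x1b]=0x66

MEM[0x07,0x11,0x16,0x1b] = 4a f4 cf 66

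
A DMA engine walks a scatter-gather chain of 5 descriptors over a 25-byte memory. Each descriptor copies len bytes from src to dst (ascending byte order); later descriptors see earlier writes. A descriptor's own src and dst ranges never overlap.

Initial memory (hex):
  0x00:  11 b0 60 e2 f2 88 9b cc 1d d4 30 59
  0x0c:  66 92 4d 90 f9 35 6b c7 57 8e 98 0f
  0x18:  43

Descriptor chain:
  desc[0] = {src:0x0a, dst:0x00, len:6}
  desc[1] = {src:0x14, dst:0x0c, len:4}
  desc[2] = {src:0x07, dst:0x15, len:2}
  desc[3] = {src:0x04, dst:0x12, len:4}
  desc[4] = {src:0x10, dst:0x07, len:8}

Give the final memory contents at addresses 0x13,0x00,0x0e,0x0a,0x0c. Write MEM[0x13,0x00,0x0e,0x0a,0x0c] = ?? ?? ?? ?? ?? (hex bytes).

  after D0: wrote 6B at 0x00 = 305966924d90
  after D1: wrote 4B at 0x0c = 578e980f
  after D2: wrote 2B at 0x15 = cc1d
  after D3: wrote 4B at 0x12 = 4d909bcc
  after D4: wrote 8B at 0x07 = f9354d909bcc1d0f
query mem[0x13]=0x90, mem[0x00]=0x30, mem[0x0e]=0x0f, mem[0x0a]=0x90, mem[0x0c]=0xcc

MEM[0x13,0x00,0x0e,0x0a,0x0c] = 90 30 0f 90 cc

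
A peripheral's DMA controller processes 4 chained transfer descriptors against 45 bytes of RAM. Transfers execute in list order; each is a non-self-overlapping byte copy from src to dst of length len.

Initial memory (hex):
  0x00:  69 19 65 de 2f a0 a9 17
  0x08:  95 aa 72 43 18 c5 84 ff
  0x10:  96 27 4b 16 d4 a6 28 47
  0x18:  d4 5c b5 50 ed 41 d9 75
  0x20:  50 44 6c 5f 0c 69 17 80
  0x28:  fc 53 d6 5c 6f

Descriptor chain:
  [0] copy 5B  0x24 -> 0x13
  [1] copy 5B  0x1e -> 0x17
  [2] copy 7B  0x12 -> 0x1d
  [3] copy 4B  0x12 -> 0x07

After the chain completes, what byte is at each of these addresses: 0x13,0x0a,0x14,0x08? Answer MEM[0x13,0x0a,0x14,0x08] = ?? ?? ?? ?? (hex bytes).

MEM[0x13,0x0a,0x14,0x08] = 0c 17 69 0c

#0 dst[0x13+5] := {0x0c,0x69,0x17,0x80,0xfc}
#1 dst[0x17+5] := {0xd9,0x75,0x50,0x44,0x6c}
#2 dst[0x1d+7] := {0x4b,0x0c,0x69,0x17,0x80,0xd9,0x75}
#3 dst[0x07+4] := {0x4b,0x0c,0x69,0x17}
query mem[0x13]=0x0c, mem[0x0a]=0x17, mem[0x14]=0x69, mem[0x08]=0x0c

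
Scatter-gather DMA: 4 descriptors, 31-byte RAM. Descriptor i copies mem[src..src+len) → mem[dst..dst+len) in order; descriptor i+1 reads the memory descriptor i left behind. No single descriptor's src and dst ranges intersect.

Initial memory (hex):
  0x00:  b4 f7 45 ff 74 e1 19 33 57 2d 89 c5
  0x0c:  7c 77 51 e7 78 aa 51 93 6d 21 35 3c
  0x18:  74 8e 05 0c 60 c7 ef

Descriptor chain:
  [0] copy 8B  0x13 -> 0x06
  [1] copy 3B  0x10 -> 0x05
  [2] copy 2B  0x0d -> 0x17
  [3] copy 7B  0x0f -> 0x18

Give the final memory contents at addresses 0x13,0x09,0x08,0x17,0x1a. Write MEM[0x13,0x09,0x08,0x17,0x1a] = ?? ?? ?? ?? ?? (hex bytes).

D0: mem[0x06..0x0d] <- [93 6d 21 35 3c 74 8e 05]
D1: mem[0x05..0x07] <- [78 aa 51]
D2: mem[0x17..0x18] <- [05 51]
D3: mem[0x18..0x1e] <- [e7 78 aa 51 93 6d 21]
query mem[0x13]=0x93, mem[0x09]=0x35, mem[0x08]=0x21, mem[0x17]=0x05, mem[0x1a]=0xaa

MEM[0x13,0x09,0x08,0x17,0x1a] = 93 35 21 05 aa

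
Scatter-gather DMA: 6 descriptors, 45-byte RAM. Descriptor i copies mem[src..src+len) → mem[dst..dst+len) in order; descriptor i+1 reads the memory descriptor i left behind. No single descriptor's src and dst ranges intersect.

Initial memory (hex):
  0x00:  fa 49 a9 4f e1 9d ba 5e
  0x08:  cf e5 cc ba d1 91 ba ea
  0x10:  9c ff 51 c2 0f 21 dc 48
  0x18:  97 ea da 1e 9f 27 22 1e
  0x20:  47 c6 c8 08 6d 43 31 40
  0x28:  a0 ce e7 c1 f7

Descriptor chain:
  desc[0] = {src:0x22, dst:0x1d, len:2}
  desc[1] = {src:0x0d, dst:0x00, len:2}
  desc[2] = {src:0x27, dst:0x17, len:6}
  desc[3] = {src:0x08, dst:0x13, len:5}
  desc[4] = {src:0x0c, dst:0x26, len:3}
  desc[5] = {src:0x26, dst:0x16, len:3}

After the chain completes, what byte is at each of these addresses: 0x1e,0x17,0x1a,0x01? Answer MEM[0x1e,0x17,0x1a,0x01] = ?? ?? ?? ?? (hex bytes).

#0 dst[0x1d+2] := {0xc8,0x08}
#1 dst[0x00+2] := {0x91,0xba}
#2 dst[0x17+6] := {0x40,0xa0,0xce,0xe7,0xc1,0xf7}
#3 dst[0x13+5] := {0xcf,0xe5,0xcc,0xba,0xd1}
#4 dst[0x26+3] := {0xd1,0x91,0xba}
#5 dst[0x16+3] := {0xd1,0x91,0xba}
query mem[0x1e]=0x08, mem[0x17]=0x91, mem[0x1a]=0xe7, mem[0x01]=0xba

MEM[0x1e,0x17,0x1a,0x01] = 08 91 e7 ba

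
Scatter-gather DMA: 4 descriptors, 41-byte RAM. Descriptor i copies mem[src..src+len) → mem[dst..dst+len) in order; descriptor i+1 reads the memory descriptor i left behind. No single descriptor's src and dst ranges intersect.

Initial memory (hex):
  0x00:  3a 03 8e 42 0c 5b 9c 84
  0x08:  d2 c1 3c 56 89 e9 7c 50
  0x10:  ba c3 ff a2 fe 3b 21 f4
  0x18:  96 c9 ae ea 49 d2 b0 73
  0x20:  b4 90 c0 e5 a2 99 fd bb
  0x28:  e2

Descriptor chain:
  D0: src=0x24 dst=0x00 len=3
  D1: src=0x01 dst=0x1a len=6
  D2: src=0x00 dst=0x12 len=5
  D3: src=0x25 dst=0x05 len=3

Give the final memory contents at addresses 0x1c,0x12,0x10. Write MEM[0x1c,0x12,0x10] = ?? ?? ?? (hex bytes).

MEM[0x1c,0x12,0x10] = 42 a2 ba

[0] 0x24->0x00 len=3 : a2 99 fd
[1] 0x01->0x1a len=6 : 99 fd 42 0c 5b 9c
[2] 0x00->0x12 len=5 : a2 99 fd 42 0c
[3] 0x25->0x05 len=3 : 99 fd bb
query mem[0x1c]=0x42, mem[0x12]=0xa2, mem[0x10]=0xba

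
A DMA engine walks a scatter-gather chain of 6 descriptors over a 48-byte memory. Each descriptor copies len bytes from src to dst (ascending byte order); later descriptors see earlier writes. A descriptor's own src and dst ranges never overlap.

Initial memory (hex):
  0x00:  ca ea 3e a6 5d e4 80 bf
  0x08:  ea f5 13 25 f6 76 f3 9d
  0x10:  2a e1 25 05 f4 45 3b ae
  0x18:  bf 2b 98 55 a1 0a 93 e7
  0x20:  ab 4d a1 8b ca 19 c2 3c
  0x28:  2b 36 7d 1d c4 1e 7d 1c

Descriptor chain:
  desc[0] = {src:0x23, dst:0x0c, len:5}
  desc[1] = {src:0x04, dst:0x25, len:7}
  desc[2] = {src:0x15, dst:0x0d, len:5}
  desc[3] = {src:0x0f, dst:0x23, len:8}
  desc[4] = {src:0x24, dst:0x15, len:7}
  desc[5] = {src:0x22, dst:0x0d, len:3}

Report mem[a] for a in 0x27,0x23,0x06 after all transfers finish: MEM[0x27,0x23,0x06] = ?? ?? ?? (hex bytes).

MEM[0x27,0x23,0x06] = 05 ae 80

  after D0: wrote 5B at 0x0c = 8bca19c23c
  after D1: wrote 7B at 0x25 = 5de480bfeaf513
  after D2: wrote 5B at 0x0d = 453baebf2b
  after D3: wrote 8B at 0x23 = aebf2b2505f4453b
  after D4: wrote 7B at 0x15 = bf2b2505f4453b
  after D5: wrote 3B at 0x0d = a1aebf
query mem[0x27]=0x05, mem[0x23]=0xae, mem[0x06]=0x80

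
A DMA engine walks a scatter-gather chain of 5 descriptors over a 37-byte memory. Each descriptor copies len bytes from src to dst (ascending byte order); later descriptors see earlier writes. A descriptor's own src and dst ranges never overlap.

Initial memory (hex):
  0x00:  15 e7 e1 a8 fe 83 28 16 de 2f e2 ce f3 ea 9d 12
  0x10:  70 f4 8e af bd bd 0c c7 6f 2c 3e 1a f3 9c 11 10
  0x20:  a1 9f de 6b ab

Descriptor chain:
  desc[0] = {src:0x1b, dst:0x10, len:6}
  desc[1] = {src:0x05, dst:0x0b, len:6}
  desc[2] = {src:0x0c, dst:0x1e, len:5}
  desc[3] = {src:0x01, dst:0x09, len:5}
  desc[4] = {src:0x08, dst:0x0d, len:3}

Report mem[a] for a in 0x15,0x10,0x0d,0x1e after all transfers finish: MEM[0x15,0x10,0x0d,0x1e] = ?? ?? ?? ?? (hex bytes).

#0 dst[0x10+6] := {0x1a,0xf3,0x9c,0x11,0x10,0xa1}
#1 dst[0x0b+6] := {0x83,0x28,0x16,0xde,0x2f,0xe2}
#2 dst[0x1e+5] := {0x28,0x16,0xde,0x2f,0xe2}
#3 dst[0x09+5] := {0xe7,0xe1,0xa8,0xfe,0x83}
#4 dst[0x0d+3] := {0xde,0xe7,0xe1}
query mem[0x15]=0xa1, mem[0x10]=0xe2, mem[0x0d]=0xde, mem[0x1e]=0x28

MEM[0x15,0x10,0x0d,0x1e] = a1 e2 de 28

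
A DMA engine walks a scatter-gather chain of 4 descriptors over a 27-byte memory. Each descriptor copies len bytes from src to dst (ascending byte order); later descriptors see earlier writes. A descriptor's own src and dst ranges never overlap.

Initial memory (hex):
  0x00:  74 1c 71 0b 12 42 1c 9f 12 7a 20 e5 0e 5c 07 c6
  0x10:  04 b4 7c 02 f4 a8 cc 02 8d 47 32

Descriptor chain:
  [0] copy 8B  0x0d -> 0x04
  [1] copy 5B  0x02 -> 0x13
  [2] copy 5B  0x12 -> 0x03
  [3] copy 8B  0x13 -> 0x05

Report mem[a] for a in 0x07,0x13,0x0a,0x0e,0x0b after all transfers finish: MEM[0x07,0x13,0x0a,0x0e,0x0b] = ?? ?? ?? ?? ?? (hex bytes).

MEM[0x07,0x13,0x0a,0x0e,0x0b] = 5c 71 8d 07 47

D0: mem[0x04..0x0b] <- [5c 07 c6 04 b4 7c 02 f4]
D1: mem[0x13..0x17] <- [71 0b 5c 07 c6]
D2: mem[0x03..0x07] <- [7c 71 0b 5c 07]
D3: mem[0x05..0x0c] <- [71 0b 5c 07 c6 8d 47 32]
query mem[0x07]=0x5c, mem[0x13]=0x71, mem[0x0a]=0x8d, mem[0x0e]=0x07, mem[0x0b]=0x47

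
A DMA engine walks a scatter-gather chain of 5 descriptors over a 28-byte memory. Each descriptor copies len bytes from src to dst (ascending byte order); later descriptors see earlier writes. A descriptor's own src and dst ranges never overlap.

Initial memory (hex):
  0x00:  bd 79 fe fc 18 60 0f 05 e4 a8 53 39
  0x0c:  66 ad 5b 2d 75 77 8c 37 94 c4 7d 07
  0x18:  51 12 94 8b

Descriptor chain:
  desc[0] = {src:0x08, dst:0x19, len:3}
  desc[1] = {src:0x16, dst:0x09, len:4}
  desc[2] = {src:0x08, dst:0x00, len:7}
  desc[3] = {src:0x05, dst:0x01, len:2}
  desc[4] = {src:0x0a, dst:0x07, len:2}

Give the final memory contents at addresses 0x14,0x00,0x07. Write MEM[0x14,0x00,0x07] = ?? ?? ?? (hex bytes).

#0 dst[0x19+3] := {0xe4,0xa8,0x53}
#1 dst[0x09+4] := {0x7d,0x07,0x51,0xe4}
#2 dst[0x00+7] := {0xe4,0x7d,0x07,0x51,0xe4,0xad,0x5b}
#3 dst[0x01+2] := {0xad,0x5b}
#4 dst[0x07+2] := {0x07,0x51}
query mem[0x14]=0x94, mem[0x00]=0xe4, mem[0x07]=0x07

MEM[0x14,0x00,0x07] = 94 e4 07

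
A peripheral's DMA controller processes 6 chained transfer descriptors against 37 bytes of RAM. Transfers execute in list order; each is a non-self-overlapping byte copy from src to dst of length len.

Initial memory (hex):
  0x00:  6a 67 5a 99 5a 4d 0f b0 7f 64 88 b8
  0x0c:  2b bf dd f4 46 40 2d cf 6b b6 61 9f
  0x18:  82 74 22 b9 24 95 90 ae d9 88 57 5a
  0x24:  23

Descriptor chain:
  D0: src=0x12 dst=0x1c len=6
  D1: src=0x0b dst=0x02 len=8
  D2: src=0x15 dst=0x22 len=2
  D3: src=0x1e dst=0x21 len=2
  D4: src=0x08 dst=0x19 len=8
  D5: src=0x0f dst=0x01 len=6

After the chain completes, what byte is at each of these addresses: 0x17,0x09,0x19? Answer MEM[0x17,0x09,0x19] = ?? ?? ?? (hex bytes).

MEM[0x17,0x09,0x19] = 9f 2d 40

  after D0: wrote 6B at 0x1c = 2dcf6bb6619f
  after D1: wrote 8B at 0x02 = b82bbfddf446402d
  after D2: wrote 2B at 0x22 = b661
  after D3: wrote 2B at 0x21 = 6bb6
  after D4: wrote 8B at 0x19 = 402d88b82bbfddf4
  after D5: wrote 6B at 0x01 = f446402dcf6b
query mem[0x17]=0x9f, mem[0x09]=0x2d, mem[0x19]=0x40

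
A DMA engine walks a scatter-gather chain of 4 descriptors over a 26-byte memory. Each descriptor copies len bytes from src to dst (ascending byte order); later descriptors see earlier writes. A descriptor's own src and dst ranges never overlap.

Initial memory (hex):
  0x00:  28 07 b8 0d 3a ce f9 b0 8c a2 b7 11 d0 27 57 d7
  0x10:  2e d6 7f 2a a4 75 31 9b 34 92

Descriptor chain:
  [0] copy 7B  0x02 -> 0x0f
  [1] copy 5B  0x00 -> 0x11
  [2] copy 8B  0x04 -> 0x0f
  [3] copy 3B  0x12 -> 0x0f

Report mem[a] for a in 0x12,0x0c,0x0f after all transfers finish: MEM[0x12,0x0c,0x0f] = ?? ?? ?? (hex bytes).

[0] 0x02->0x0f len=7 : b8 0d 3a ce f9 b0 8c
[1] 0x00->0x11 len=5 : 28 07 b8 0d 3a
[2] 0x04->0x0f len=8 : 3a ce f9 b0 8c a2 b7 11
[3] 0x12->0x0f len=3 : b0 8c a2
query mem[0x12]=0xb0, mem[0x0c]=0xd0, mem[0x0f]=0xb0

MEM[0x12,0x0c,0x0f] = b0 d0 b0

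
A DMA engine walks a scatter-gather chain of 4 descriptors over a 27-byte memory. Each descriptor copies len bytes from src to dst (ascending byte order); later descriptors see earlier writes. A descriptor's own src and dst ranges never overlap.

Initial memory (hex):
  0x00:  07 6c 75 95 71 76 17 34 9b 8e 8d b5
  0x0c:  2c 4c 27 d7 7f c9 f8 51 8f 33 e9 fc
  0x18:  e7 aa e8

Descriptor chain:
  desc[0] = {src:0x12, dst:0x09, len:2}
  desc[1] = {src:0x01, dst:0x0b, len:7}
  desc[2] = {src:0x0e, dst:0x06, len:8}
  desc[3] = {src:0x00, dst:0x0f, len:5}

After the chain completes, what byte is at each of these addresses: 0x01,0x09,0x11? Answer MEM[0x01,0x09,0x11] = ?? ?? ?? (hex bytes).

MEM[0x01,0x09,0x11] = 6c 34 75

D0: mem[0x09..0x0a] <- [f8 51]
D1: mem[0x0b..0x11] <- [6c 75 95 71 76 17 34]
D2: mem[0x06..0x0d] <- [71 76 17 34 f8 51 8f 33]
D3: mem[0x0f..0x13] <- [07 6c 75 95 71]
query mem[0x01]=0x6c, mem[0x09]=0x34, mem[0x11]=0x75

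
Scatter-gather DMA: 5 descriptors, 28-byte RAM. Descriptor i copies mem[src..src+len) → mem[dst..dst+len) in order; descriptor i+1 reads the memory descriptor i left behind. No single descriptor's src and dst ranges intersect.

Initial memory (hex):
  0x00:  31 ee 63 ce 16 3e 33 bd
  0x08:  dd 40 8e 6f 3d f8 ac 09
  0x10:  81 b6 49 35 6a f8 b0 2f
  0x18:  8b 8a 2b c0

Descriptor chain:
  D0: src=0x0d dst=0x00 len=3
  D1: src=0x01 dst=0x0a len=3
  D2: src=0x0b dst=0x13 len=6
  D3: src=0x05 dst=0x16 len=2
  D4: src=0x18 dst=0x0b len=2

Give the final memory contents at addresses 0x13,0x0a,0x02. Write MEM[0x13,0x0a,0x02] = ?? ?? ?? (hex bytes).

MEM[0x13,0x0a,0x02] = 09 ac 09

D0: mem[0x00..0x02] <- [f8 ac 09]
D1: mem[0x0a..0x0c] <- [ac 09 ce]
D2: mem[0x13..0x18] <- [09 ce f8 ac 09 81]
D3: mem[0x16..0x17] <- [3e 33]
D4: mem[0x0b..0x0c] <- [81 8a]
query mem[0x13]=0x09, mem[0x0a]=0xac, mem[0x02]=0x09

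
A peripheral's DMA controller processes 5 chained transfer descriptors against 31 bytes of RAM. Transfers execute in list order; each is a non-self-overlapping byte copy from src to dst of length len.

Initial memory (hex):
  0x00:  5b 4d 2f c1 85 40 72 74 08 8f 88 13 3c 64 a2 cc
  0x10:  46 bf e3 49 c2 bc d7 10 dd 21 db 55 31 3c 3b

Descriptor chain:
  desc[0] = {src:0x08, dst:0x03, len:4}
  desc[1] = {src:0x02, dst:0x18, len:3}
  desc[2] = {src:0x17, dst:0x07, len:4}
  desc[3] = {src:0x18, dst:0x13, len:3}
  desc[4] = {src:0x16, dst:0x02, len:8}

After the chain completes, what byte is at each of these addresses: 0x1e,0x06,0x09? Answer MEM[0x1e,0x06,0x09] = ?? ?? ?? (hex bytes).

[0] 0x08->0x03 len=4 : 08 8f 88 13
[1] 0x02->0x18 len=3 : 2f 08 8f
[2] 0x17->0x07 len=4 : 10 2f 08 8f
[3] 0x18->0x13 len=3 : 2f 08 8f
[4] 0x16->0x02 len=8 : d7 10 2f 08 8f 55 31 3c
query mem[0x1e]=0x3b, mem[0x06]=0x8f, mem[0x09]=0x3c

MEM[0x1e,0x06,0x09] = 3b 8f 3c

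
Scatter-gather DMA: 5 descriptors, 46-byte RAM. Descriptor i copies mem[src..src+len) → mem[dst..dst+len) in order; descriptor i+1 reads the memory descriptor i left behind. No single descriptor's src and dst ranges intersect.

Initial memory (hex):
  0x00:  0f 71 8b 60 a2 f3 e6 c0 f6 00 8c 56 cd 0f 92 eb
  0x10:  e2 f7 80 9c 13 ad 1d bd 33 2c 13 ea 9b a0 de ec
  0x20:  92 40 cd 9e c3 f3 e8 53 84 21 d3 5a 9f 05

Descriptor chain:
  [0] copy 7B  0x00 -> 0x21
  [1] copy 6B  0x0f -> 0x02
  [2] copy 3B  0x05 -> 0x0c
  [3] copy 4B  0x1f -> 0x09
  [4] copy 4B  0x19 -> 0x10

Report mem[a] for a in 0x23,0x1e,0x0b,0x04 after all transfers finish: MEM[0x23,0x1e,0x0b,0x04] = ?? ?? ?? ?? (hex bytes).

MEM[0x23,0x1e,0x0b,0x04] = 8b de 0f f7

[0] 0x00->0x21 len=7 : 0f 71 8b 60 a2 f3 e6
[1] 0x0f->0x02 len=6 : eb e2 f7 80 9c 13
[2] 0x05->0x0c len=3 : 80 9c 13
[3] 0x1f->0x09 len=4 : ec 92 0f 71
[4] 0x19->0x10 len=4 : 2c 13 ea 9b
query mem[0x23]=0x8b, mem[0x1e]=0xde, mem[0x0b]=0x0f, mem[0x04]=0xf7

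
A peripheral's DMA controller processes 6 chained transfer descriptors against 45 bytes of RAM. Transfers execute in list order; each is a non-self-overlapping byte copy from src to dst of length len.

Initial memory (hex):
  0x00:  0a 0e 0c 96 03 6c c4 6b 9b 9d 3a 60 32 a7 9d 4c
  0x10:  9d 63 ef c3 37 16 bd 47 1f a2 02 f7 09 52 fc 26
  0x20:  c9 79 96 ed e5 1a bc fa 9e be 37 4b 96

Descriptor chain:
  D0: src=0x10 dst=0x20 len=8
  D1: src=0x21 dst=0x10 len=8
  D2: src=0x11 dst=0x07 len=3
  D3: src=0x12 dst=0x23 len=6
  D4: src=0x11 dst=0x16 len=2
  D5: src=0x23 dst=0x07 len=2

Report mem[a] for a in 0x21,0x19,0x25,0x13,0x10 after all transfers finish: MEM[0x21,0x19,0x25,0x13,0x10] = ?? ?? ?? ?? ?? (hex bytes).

#0 dst[0x20+8] := {0x9d,0x63,0xef,0xc3,0x37,0x16,0xbd,0x47}
#1 dst[0x10+8] := {0x63,0xef,0xc3,0x37,0x16,0xbd,0x47,0x9e}
#2 dst[0x07+3] := {0xef,0xc3,0x37}
#3 dst[0x23+6] := {0xc3,0x37,0x16,0xbd,0x47,0x9e}
#4 dst[0x16+2] := {0xef,0xc3}
#5 dst[0x07+2] := {0xc3,0x37}
query mem[0x21]=0x63, mem[0x19]=0xa2, mem[0x25]=0x16, mem[0x13]=0x37, mem[0x10]=0x63

MEM[0x21,0x19,0x25,0x13,0x10] = 63 a2 16 37 63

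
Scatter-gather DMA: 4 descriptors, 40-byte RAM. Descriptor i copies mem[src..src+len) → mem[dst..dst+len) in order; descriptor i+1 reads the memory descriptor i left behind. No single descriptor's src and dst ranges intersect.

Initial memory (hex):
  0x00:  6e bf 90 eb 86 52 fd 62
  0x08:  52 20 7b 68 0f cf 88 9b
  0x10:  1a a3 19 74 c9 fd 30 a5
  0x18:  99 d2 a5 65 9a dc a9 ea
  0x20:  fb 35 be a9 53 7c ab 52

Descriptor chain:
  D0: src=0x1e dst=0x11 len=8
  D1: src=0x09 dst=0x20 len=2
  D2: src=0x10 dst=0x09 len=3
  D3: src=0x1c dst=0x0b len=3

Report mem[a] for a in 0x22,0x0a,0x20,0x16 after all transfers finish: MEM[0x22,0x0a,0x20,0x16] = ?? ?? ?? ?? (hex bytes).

MEM[0x22,0x0a,0x20,0x16] = be a9 20 a9

#0 dst[0x11+8] := {0xa9,0xea,0xfb,0x35,0xbe,0xa9,0x53,0x7c}
#1 dst[0x20+2] := {0x20,0x7b}
#2 dst[0x09+3] := {0x1a,0xa9,0xea}
#3 dst[0x0b+3] := {0x9a,0xdc,0xa9}
query mem[0x22]=0xbe, mem[0x0a]=0xa9, mem[0x20]=0x20, mem[0x16]=0xa9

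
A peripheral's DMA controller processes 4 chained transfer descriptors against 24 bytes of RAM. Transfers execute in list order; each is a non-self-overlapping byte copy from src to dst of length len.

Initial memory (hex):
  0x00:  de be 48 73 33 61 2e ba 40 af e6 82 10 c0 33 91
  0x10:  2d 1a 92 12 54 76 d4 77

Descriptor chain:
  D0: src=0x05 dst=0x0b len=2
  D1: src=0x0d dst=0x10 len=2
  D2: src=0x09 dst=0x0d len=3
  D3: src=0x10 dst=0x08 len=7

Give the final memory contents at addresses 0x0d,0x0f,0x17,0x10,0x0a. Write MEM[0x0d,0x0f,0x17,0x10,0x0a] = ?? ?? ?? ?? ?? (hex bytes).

D0: mem[0x0b..0x0c] <- [61 2e]
D1: mem[0x10..0x11] <- [c0 33]
D2: mem[0x0d..0x0f] <- [af e6 61]
D3: mem[0x08..0x0e] <- [c0 33 92 12 54 76 d4]
query mem[0x0d]=0x76, mem[0x0f]=0x61, mem[0x17]=0x77, mem[0x10]=0xc0, mem[0x0a]=0x92

MEM[0x0d,0x0f,0x17,0x10,0x0a] = 76 61 77 c0 92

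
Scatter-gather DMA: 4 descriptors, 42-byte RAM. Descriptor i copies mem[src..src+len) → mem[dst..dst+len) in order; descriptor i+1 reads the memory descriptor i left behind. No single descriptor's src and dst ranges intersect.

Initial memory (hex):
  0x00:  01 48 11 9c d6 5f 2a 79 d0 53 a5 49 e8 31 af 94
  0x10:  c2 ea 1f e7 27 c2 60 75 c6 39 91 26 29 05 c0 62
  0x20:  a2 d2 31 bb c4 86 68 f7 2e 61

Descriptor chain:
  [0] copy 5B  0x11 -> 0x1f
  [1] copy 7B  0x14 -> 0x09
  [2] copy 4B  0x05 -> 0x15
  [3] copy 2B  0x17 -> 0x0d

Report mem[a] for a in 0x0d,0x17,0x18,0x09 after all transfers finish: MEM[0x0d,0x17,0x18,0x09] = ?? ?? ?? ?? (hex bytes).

MEM[0x0d,0x17,0x18,0x09] = 79 79 d0 27

#0 dst[0x1f+5] := {0xea,0x1f,0xe7,0x27,0xc2}
#1 dst[0x09+7] := {0x27,0xc2,0x60,0x75,0xc6,0x39,0x91}
#2 dst[0x15+4] := {0x5f,0x2a,0x79,0xd0}
#3 dst[0x0d+2] := {0x79,0xd0}
query mem[0x0d]=0x79, mem[0x17]=0x79, mem[0x18]=0xd0, mem[0x09]=0x27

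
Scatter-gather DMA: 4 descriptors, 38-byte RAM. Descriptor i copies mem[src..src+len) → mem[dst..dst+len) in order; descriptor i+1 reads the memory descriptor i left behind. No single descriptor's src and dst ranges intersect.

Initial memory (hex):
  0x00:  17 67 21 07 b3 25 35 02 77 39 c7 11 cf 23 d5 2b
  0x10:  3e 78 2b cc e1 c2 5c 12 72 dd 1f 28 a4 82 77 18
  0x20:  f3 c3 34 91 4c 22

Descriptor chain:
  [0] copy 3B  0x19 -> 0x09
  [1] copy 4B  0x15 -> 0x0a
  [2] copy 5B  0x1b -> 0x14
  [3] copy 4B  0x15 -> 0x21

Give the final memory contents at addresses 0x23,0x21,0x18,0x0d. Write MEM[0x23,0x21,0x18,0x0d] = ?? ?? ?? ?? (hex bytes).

[0] 0x19->0x09 len=3 : dd 1f 28
[1] 0x15->0x0a len=4 : c2 5c 12 72
[2] 0x1b->0x14 len=5 : 28 a4 82 77 18
[3] 0x15->0x21 len=4 : a4 82 77 18
query mem[0x23]=0x77, mem[0x21]=0xa4, mem[0x18]=0x18, mem[0x0d]=0x72

MEM[0x23,0x21,0x18,0x0d] = 77 a4 18 72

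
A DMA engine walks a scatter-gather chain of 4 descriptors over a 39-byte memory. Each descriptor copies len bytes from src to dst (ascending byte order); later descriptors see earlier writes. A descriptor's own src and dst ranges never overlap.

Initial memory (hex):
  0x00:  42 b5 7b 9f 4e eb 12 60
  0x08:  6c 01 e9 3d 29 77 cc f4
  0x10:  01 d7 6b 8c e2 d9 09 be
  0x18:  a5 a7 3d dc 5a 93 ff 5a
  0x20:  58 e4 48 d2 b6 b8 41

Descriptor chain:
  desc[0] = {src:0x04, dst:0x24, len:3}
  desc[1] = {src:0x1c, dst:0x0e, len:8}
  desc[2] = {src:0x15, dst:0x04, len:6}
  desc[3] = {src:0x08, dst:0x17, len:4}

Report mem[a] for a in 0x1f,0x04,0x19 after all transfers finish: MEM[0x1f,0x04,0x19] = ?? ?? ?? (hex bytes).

MEM[0x1f,0x04,0x19] = 5a d2 e9

#0 dst[0x24+3] := {0x4e,0xeb,0x12}
#1 dst[0x0e+8] := {0x5a,0x93,0xff,0x5a,0x58,0xe4,0x48,0xd2}
#2 dst[0x04+6] := {0xd2,0x09,0xbe,0xa5,0xa7,0x3d}
#3 dst[0x17+4] := {0xa7,0x3d,0xe9,0x3d}
query mem[0x1f]=0x5a, mem[0x04]=0xd2, mem[0x19]=0xe9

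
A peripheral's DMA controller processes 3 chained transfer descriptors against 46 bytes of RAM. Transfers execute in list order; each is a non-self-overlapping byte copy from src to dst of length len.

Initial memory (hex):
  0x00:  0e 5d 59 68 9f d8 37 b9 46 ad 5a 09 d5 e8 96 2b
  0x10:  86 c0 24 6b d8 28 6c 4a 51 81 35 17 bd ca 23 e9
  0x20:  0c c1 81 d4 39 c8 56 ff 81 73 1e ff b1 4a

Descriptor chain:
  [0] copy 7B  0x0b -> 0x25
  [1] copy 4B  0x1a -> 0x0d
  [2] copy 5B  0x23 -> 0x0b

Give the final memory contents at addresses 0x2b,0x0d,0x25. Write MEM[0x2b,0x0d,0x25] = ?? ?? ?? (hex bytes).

#0 dst[0x25+7] := {0x09,0xd5,0xe8,0x96,0x2b,0x86,0xc0}
#1 dst[0x0d+4] := {0x35,0x17,0xbd,0xca}
#2 dst[0x0b+5] := {0xd4,0x39,0x09,0xd5,0xe8}
query mem[0x2b]=0xc0, mem[0x0d]=0x09, mem[0x25]=0x09

MEM[0x2b,0x0d,0x25] = c0 09 09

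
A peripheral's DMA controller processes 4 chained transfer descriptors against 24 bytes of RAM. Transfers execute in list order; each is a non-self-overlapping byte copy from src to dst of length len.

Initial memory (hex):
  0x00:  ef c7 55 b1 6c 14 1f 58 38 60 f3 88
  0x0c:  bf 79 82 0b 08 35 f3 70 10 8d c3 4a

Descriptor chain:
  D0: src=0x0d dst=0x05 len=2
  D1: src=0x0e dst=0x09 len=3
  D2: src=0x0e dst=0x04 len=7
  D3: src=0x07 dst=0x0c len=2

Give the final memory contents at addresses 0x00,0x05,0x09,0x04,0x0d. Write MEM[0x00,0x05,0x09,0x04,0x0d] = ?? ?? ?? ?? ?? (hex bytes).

[0] 0x0d->0x05 len=2 : 79 82
[1] 0x0e->0x09 len=3 : 82 0b 08
[2] 0x0e->0x04 len=7 : 82 0b 08 35 f3 70 10
[3] 0x07->0x0c len=2 : 35 f3
query mem[0x00]=0xef, mem[0x05]=0x0b, mem[0x09]=0x70, mem[0x04]=0x82, mem[0x0d]=0xf3

MEM[0x00,0x05,0x09,0x04,0x0d] = ef 0b 70 82 f3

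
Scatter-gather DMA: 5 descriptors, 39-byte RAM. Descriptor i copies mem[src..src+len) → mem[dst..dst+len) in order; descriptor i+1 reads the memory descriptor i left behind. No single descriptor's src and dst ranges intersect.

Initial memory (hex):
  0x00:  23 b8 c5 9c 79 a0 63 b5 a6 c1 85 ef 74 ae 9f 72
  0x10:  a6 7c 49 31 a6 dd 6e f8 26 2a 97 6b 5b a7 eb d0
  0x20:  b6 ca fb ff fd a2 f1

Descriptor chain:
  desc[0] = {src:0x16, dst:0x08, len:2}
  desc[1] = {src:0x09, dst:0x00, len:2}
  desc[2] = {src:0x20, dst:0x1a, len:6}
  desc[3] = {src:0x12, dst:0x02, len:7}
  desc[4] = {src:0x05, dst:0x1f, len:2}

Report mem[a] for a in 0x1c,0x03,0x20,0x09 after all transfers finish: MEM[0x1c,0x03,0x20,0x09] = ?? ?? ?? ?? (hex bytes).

MEM[0x1c,0x03,0x20,0x09] = fb 31 6e f8

D0: mem[0x08..0x09] <- [6e f8]
D1: mem[0x00..0x01] <- [f8 85]
D2: mem[0x1a..0x1f] <- [b6 ca fb ff fd a2]
D3: mem[0x02..0x08] <- [49 31 a6 dd 6e f8 26]
D4: mem[0x1f..0x20] <- [dd 6e]
query mem[0x1c]=0xfb, mem[0x03]=0x31, mem[0x20]=0x6e, mem[0x09]=0xf8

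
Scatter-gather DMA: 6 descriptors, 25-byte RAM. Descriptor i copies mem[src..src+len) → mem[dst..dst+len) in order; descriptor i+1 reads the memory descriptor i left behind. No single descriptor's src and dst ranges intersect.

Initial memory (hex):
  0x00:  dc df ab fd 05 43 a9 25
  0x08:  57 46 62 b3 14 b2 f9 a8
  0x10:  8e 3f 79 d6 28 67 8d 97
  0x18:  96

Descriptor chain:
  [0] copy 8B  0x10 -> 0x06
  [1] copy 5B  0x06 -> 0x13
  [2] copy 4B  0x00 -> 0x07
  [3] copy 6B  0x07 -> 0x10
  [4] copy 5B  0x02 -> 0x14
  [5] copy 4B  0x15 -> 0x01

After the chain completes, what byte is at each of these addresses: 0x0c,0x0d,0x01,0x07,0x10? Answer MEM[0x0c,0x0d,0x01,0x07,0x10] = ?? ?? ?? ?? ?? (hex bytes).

MEM[0x0c,0x0d,0x01,0x07,0x10] = 8d 97 fd dc dc

D0: mem[0x06..0x0d] <- [8e 3f 79 d6 28 67 8d 97]
D1: mem[0x13..0x17] <- [8e 3f 79 d6 28]
D2: mem[0x07..0x0a] <- [dc df ab fd]
D3: mem[0x10..0x15] <- [dc df ab fd 67 8d]
D4: mem[0x14..0x18] <- [ab fd 05 43 8e]
D5: mem[0x01..0x04] <- [fd 05 43 8e]
query mem[0x0c]=0x8d, mem[0x0d]=0x97, mem[0x01]=0xfd, mem[0x07]=0xdc, mem[0x10]=0xdc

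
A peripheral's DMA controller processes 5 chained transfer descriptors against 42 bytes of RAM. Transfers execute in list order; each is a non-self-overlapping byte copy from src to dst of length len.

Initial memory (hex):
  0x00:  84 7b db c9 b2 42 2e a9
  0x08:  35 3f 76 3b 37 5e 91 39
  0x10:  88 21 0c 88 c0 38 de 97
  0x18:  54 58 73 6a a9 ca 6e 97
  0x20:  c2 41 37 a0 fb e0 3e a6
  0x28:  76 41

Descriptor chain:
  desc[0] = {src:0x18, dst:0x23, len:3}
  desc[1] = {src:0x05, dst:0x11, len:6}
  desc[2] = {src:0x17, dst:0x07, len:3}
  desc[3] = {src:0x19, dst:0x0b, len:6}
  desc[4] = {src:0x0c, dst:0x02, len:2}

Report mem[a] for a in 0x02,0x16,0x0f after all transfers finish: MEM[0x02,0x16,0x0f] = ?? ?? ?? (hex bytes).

MEM[0x02,0x16,0x0f] = 73 76 ca

  after D0: wrote 3B at 0x23 = 545873
  after D1: wrote 6B at 0x11 = 422ea9353f76
  after D2: wrote 3B at 0x07 = 975458
  after D3: wrote 6B at 0x0b = 58736aa9ca6e
  after D4: wrote 2B at 0x02 = 736a
query mem[0x02]=0x73, mem[0x16]=0x76, mem[0x0f]=0xca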